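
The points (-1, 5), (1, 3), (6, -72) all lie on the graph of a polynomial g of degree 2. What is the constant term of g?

Write g(n) = an^2 + bn + c. Substituting each data point gives a linear system:
  a - b + c = 5
  a + b + c = 3
  36a + 6b + c = -72
Solving the system yields a = -2, b = -1, c = 6.
So g(n) = -2n^2 - n + 6.
The constant term is 6.

6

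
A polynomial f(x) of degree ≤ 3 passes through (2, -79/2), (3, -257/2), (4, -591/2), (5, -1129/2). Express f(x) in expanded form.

f(x) = -4x^3 - 3x^2 + 2x + 1/2

Write f(x) = ax^3 + bx^2 + cx + d. Substituting each data point gives a linear system:
  8a + 4b + 2c + d = -79/2
  27a + 9b + 3c + d = -257/2
  64a + 16b + 4c + d = -591/2
  125a + 25b + 5c + d = -1129/2
Solving the system yields a = -4, b = -3, c = 2, d = 1/2.
So f(x) = -4x³ - 3x² + 2x + 1/2.
Check: f(4) = -591/2. ✓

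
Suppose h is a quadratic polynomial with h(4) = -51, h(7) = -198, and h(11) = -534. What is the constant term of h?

5

Write h(s) = as^2 + bs + c. Substituting each data point gives a linear system:
  16a + 4b + c = -51
  49a + 7b + c = -198
  121a + 11b + c = -534
Solving the system yields a = -5, b = 6, c = 5.
So h(s) = -5s^2 + 6s + 5.
The constant term is 5.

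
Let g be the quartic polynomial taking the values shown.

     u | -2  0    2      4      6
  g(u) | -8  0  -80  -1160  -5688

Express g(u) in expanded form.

g(u) = -4u^4 - 3u^3 + 5u^2 - 6u

Write g(u) = au^4 + bu^3 + cu^2 + du + e. Substituting each data point gives a linear system:
  16a - 8b + 4c - 2d + e = -8
  e = 0
  16a + 8b + 4c + 2d + e = -80
  256a + 64b + 16c + 4d + e = -1160
  1296a + 216b + 36c + 6d + e = -5688
Solving the system yields a = -4, b = -3, c = 5, d = -6, e = 0.
So g(u) = -4u^4 - 3u^3 + 5u^2 - 6u.
Check: g(4) = -1160. ✓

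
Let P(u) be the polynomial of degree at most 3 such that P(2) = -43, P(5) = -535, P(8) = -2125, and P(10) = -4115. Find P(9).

Using the Lagrange interpolation formula with nodes 2, 5, 8, 10:
  L_0(u) = (u - 5)(u - 8)(u - 10) / -144
  L_1(u) = (u - 2)(u - 8)(u - 10) / 45
  L_2(u) = (u - 2)(u - 5)(u - 10) / -36
  L_3(u) = (u - 2)(u - 5)(u - 8) / 80
Then P(u) = -43·L_0(u) - 535·L_1(u) - 2125·L_2(u) - 4115·L_3(u).
Expanding and collecting terms gives P(u) = -4u³ - u² - u - 5.
Evaluating at u = 9: P(9) = -3011.

-3011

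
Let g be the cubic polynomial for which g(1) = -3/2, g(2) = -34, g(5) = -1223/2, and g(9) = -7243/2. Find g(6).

-1064

Using the Lagrange interpolation formula with nodes 1, 2, 5, 9:
  L_0(n) = (n - 2)(n - 5)(n - 9) / -32
  L_1(n) = (n - 1)(n - 5)(n - 9) / 21
  L_2(n) = (n - 1)(n - 2)(n - 9) / -48
  L_3(n) = (n - 1)(n - 2)(n - 5) / 224
Then g(n) = -3/2·L_0(n) - 34·L_1(n) - 1223/2·L_2(n) - 7243/2·L_3(n).
Expanding and collecting terms gives g(n) = -5n^3 + (5/2)n + 1.
Evaluating at n = 6: g(6) = -1064.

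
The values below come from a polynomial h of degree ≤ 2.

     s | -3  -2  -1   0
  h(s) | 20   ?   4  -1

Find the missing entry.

11

The 3 known points determine the degree-2 polynomial uniquely.
Write h(s) = as^2 + bs + c. Substituting each data point gives a linear system:
  9a - 3b + c = 20
  a - b + c = 4
  c = -1
Solving the system yields a = 1, b = -4, c = -1.
So h(s) = s² - 4s - 1.
Then h(-2) = 11.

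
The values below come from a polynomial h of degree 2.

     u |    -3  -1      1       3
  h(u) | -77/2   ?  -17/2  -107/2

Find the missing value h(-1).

The 3 known points determine the degree-2 polynomial uniquely.
Write h(u) = au^2 + bu + c. Substituting each data point gives a linear system:
  9a - 3b + c = -77/2
  a + b + c = -17/2
  9a + 3b + c = -107/2
Solving the system yields a = -5, b = -5/2, c = -1.
So h(u) = -5u^2 - (5/2)u - 1.
Then h(-1) = -7/2.

-7/2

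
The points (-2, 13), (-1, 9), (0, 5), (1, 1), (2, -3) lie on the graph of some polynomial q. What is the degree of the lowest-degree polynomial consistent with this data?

Forward differences of the values at u = -2, -1, 0, 1, 2:
  q  : 13  9  5  1  -3
  Δ  : -4  -4  -4  -4
  Δ^2: 0  0  0
  Δ^3: 0  0
  Δ^4: 0
The first differences are constant (-4) and nonzero, while all higher differences vanish, so the minimal degree is 1.

1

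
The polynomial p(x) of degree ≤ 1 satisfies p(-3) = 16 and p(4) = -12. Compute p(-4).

Using the Lagrange interpolation formula with nodes -3, 4:
  L_0(x) = (x - 4) / -7
  L_1(x) = (x + 3) / 7
Then p(x) = 16·L_0(x) - 12·L_1(x).
Expanding and collecting terms gives p(x) = -4x + 4.
Evaluating at x = -4: p(-4) = 20.

20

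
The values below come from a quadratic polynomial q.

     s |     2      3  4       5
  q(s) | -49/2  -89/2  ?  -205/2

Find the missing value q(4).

On equispaced nodes a degree-2 polynomial has vanishing third forward difference, so
  - q(2) + 3·q(3) - 3·q(4) + q(5) = 0.
Substituting the known values and solving for q(4):
  -3·q(4) = 423/2
  q(4) = -141/2.

-141/2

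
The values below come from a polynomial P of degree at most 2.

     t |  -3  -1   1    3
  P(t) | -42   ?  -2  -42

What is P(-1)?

The 3 known points determine the degree-2 polynomial uniquely.
Write P(t) = at^2 + bt + c. Substituting each data point gives a linear system:
  9a - 3b + c = -42
  a + b + c = -2
  9a + 3b + c = -42
Solving the system yields a = -5, b = 0, c = 3.
So P(t) = -5t^2 + 3.
Then P(-1) = -2.

-2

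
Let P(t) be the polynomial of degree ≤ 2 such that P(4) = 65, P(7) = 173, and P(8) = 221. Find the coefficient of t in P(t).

3

Write P(t) = at^2 + bt + c. Substituting each data point gives a linear system:
  16a + 4b + c = 65
  49a + 7b + c = 173
  64a + 8b + c = 221
Solving the system yields a = 3, b = 3, c = 5.
So P(t) = 3t^2 + 3t + 5.
The coefficient of t is 3.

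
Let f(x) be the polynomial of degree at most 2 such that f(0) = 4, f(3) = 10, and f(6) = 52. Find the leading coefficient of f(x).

Write f(x) = ax^2 + bx + c. Substituting each data point gives a linear system:
  c = 4
  9a + 3b + c = 10
  36a + 6b + c = 52
Solving the system yields a = 2, b = -4, c = 4.
So f(x) = 2x^2 - 4x + 4.
The leading coefficient is 2.

2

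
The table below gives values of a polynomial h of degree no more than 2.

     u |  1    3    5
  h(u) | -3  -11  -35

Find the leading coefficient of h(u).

Write h(u) = au^2 + bu + c. Substituting each data point gives a linear system:
  a + b + c = -3
  9a + 3b + c = -11
  25a + 5b + c = -35
Solving the system yields a = -2, b = 4, c = -5.
So h(u) = -2u^2 + 4u - 5.
The leading coefficient is -2.

-2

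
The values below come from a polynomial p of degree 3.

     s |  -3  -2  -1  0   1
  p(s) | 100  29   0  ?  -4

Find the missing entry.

On equispaced nodes a degree-3 polynomial has vanishing fourth forward difference, so
  p(-3) - 4·p(-2) + 6·p(-1) - 4·p(0) + p(1) = 0.
Substituting the known values and solving for p(0):
  -4·p(0) = 20
  p(0) = -5.

-5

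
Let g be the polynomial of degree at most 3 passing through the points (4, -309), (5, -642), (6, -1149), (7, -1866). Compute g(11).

Forward differences of the values at s = 4, 5, 6, 7:
  g  : -309  -642  -1149  -1866
  Δ  : -333  -507  -717
  Δ^2: -174  -210
  Δ^3: -36
The third differences are constant, confirming degree 3.
Interpolating (Newton forward form) and evaluating at s = 11 gives g(11) = -7554.

-7554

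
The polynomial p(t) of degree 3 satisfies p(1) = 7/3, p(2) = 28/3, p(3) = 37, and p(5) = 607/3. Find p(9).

Write p(t) = at^3 + bt^2 + ct + d. Substituting each data point gives a linear system:
  a + b + c + d = 7/3
  8a + 4b + 2c + d = 28/3
  27a + 9b + 3c + d = 37
  125a + 25b + 5c + d = 607/3
Solving the system yields a = 2, b = -5/3, c = -2, d = 4.
So p(t) = 2t^3 - (5/3)t^2 - 2t + 4.
Then p(9) = 1309.

1309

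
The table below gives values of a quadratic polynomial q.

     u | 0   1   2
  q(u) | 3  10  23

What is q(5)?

Write q(u) = au^2 + bu + c. Substituting each data point gives a linear system:
  c = 3
  a + b + c = 10
  4a + 2b + c = 23
Solving the system yields a = 3, b = 4, c = 3.
So q(u) = 3u² + 4u + 3.
Then q(5) = 98.

98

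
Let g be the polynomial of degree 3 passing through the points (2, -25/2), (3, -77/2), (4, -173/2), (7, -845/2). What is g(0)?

-5/2

Using the Lagrange interpolation formula with nodes 2, 3, 4, 7:
  L_0(t) = (t - 3)(t - 4)(t - 7) / -10
  L_1(t) = (t - 2)(t - 4)(t - 7) / 4
  L_2(t) = (t - 2)(t - 3)(t - 7) / -6
  L_3(t) = (t - 2)(t - 3)(t - 4) / 60
Then g(t) = -25/2·L_0(t) - 77/2·L_1(t) - 173/2·L_2(t) - 845/2·L_3(t).
Expanding and collecting terms gives g(t) = -t^3 - 2t^2 + 3t - 5/2.
Evaluating at t = 0: g(0) = -5/2.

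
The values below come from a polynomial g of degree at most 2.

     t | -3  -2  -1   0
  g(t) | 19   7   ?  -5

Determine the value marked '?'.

The 3 known points determine the degree-2 polynomial uniquely.
Write g(t) = at^2 + bt + c. Substituting each data point gives a linear system:
  9a - 3b + c = 19
  4a - 2b + c = 7
  c = -5
Solving the system yields a = 2, b = -2, c = -5.
So g(t) = 2t^2 - 2t - 5.
Then g(-1) = -1.

-1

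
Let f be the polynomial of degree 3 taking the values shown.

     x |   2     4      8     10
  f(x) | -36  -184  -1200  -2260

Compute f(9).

-1674

Write f(x) = ax^3 + bx^2 + cx + d. Substituting each data point gives a linear system:
  8a + 4b + 2c + d = -36
  64a + 16b + 4c + d = -184
  512a + 64b + 8c + d = -1200
  1000a + 100b + 10c + d = -2260
Solving the system yields a = -2, b = -2, c = -6, d = 0.
So f(x) = -2x^3 - 2x^2 - 6x.
Then f(9) = -1674.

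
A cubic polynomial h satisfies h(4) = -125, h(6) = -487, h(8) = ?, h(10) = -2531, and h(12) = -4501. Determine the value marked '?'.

On equispaced nodes a degree-3 polynomial has vanishing fourth forward difference, so
  h(4) - 4·h(6) + 6·h(8) - 4·h(10) + h(12) = 0.
Substituting the known values and solving for h(8):
  6·h(8) = -7446
  h(8) = -1241.

-1241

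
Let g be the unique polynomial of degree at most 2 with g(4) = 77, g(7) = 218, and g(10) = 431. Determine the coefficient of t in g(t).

Write g(t) = at^2 + bt + c. Substituting each data point gives a linear system:
  16a + 4b + c = 77
  49a + 7b + c = 218
  100a + 10b + c = 431
Solving the system yields a = 4, b = 3, c = 1.
So g(t) = 4t² + 3t + 1.
The coefficient of t is 3.

3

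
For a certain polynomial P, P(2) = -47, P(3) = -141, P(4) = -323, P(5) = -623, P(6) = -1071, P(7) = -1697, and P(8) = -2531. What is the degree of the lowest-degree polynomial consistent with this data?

Forward differences of the values at n = 2, 3, 4, 5, 6, 7, 8:
  P  : -47  -141  -323  -623  -1071  -1697  -2531
  Δ  : -94  -182  -300  -448  -626  -834
  Δ^2: -88  -118  -148  -178  -208
  Δ^3: -30  -30  -30  -30
  Δ^4: 0  0  0
  Δ^5: 0  0
  Δ^6: 0
The third differences are constant (-30) and nonzero, while all higher differences vanish, so the minimal degree is 3.

3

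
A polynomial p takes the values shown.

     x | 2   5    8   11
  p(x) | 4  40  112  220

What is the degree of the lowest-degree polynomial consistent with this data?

Forward differences of the values at x = 2, 5, 8, 11:
  p  : 4  40  112  220
  Δ  : 36  72  108
  Δ^2: 36  36
  Δ^3: 0
The second differences are constant (36) and nonzero, while all higher differences vanish, so the minimal degree is 2.

2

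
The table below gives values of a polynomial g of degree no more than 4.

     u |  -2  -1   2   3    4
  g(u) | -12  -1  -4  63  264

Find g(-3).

Write g(u) = au^4 + bu^3 + cu^2 + du + e. Substituting each data point gives a linear system:
  16a - 8b + 4c - 2d + e = -12
  a - b + c - d + e = -1
  16a + 8b + 4c + 2d + e = -4
  81a + 27b + 9c + 3d + e = 63
  256a + 64b + 16c + 4d + e = 264
Solving the system yields a = 1, b = 2, c = -6, d = -6, e = 0.
So g(u) = u^4 + 2u^3 - 6u^2 - 6u.
Then g(-3) = -9.

-9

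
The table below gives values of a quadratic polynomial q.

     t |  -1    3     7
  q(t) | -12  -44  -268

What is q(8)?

-354

Write q(t) = at^2 + bt + c. Substituting each data point gives a linear system:
  a - b + c = -12
  9a + 3b + c = -44
  49a + 7b + c = -268
Solving the system yields a = -6, b = 4, c = -2.
So q(t) = -6t^2 + 4t - 2.
Then q(8) = -354.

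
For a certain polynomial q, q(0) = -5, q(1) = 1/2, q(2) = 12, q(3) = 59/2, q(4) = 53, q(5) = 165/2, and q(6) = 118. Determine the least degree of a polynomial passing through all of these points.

2

Forward differences of the values at x = 0, 1, 2, 3, 4, 5, 6:
  q  : -5  1/2  12  59/2  53  165/2  118
  Δ  : 11/2  23/2  35/2  47/2  59/2  71/2
  Δ^2: 6  6  6  6  6
  Δ^3: 0  0  0  0
  Δ^4: 0  0  0
  Δ^5: 0  0
  Δ^6: 0
The second differences are constant (6) and nonzero, while all higher differences vanish, so the minimal degree is 2.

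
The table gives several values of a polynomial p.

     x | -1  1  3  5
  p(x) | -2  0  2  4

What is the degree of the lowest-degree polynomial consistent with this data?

Forward differences of the values at x = -1, 1, 3, 5:
  p  : -2  0  2  4
  Δ  : 2  2  2
  Δ^2: 0  0
  Δ^3: 0
The first differences are constant (2) and nonzero, while all higher differences vanish, so the minimal degree is 1.

1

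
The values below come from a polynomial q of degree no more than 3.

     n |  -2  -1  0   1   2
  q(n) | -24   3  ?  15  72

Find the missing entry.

4

The 4 known points determine the degree-3 polynomial uniquely.
Write q(n) = an^3 + bn^2 + cn + d. Substituting each data point gives a linear system:
  -8a + 4b - 2c + d = -24
  -a + b - c + d = 3
  a + b + c + d = 15
  8a + 4b + 2c + d = 72
Solving the system yields a = 6, b = 5, c = 0, d = 4.
So q(n) = 6n^3 + 5n^2 + 4.
Then q(0) = 4.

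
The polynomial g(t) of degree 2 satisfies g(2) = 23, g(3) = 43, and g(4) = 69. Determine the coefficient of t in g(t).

5

Write g(t) = at^2 + bt + c. Substituting each data point gives a linear system:
  4a + 2b + c = 23
  9a + 3b + c = 43
  16a + 4b + c = 69
Solving the system yields a = 3, b = 5, c = 1.
So g(t) = 3t^2 + 5t + 1.
The coefficient of t is 5.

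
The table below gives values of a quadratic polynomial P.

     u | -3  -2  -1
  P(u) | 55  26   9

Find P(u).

P(u) = 6u^2 + u + 4

Write P(u) = au^2 + bu + c. Substituting each data point gives a linear system:
  9a - 3b + c = 55
  4a - 2b + c = 26
  a - b + c = 9
Solving the system yields a = 6, b = 1, c = 4.
So P(u) = 6u^2 + u + 4.
Check: P(-2) = 26. ✓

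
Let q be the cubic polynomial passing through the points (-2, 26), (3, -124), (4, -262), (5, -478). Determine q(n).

q(n) = -3n^3 - 3n^2 - 6n + 2

Write q(n) = an^3 + bn^2 + cn + d. Substituting each data point gives a linear system:
  -8a + 4b - 2c + d = 26
  27a + 9b + 3c + d = -124
  64a + 16b + 4c + d = -262
  125a + 25b + 5c + d = -478
Solving the system yields a = -3, b = -3, c = -6, d = 2.
So q(n) = -3n^3 - 3n^2 - 6n + 2.
Check: q(4) = -262. ✓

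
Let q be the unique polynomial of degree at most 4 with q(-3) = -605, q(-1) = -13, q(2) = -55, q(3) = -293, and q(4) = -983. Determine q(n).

Write q(n) = an^4 + bn^3 + cn^2 + dn + e. Substituting each data point gives a linear system:
  81a - 27b + 9c - 3d + e = -605
  a - b + c - d + e = -13
  16a + 8b + 4c + 2d + e = -55
  81a + 27b + 9c + 3d + e = -293
  256a + 64b + 16c + 4d + e = -983
Solving the system yields a = -5, b = 6, c = -5, d = -2, e = 1.
So q(n) = -5n⁴ + 6n³ - 5n² - 2n + 1.
Check: q(4) = -983. ✓

q(n) = -5n^4 + 6n^3 - 5n^2 - 2n + 1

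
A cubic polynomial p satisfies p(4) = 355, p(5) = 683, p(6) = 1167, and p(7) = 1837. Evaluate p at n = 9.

Write p(n) = an^3 + bn^2 + cn + d. Substituting each data point gives a linear system:
  64a + 16b + 4c + d = 355
  125a + 25b + 5c + d = 683
  216a + 36b + 6c + d = 1167
  343a + 49b + 7c + d = 1837
Solving the system yields a = 5, b = 3, c = -4, d = 3.
So p(n) = 5n³ + 3n² - 4n + 3.
Then p(9) = 3855.

3855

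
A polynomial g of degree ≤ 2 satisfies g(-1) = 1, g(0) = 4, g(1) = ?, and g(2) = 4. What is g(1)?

5

On equispaced nodes a degree-2 polynomial has vanishing third forward difference, so
  - g(-1) + 3·g(0) - 3·g(1) + g(2) = 0.
Substituting the known values and solving for g(1):
  -3·g(1) = -15
  g(1) = 5.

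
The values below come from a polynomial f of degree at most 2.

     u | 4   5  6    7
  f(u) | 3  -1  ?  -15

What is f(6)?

On equispaced nodes a degree-2 polynomial has vanishing third forward difference, so
  - f(4) + 3·f(5) - 3·f(6) + f(7) = 0.
Substituting the known values and solving for f(6):
  -3·f(6) = 21
  f(6) = -7.

-7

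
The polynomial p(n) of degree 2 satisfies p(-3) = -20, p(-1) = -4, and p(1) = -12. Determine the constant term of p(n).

Write p(n) = an^2 + bn + c. Substituting each data point gives a linear system:
  9a - 3b + c = -20
  a - b + c = -4
  a + b + c = -12
Solving the system yields a = -3, b = -4, c = -5.
So p(n) = -3n^2 - 4n - 5.
The constant term is -5.

-5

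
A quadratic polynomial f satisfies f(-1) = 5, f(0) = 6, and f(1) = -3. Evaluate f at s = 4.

-90

Using the Lagrange interpolation formula with nodes -1, 0, 1:
  L_0(s) = s(s - 1) / 2
  L_1(s) = (s + 1)(s - 1) / -1
  L_2(s) = (s + 1)s / 2
Then f(s) = 5·L_0(s) + 6·L_1(s) - 3·L_2(s).
Expanding and collecting terms gives f(s) = -5s² - 4s + 6.
Evaluating at s = 4: f(4) = -90.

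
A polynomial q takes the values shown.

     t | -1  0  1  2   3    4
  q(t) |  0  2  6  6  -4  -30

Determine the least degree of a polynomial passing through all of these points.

3

Forward differences of the values at t = -1, 0, 1, 2, 3, 4:
  q  : 0  2  6  6  -4  -30
  Δ  : 2  4  0  -10  -26
  Δ^2: 2  -4  -10  -16
  Δ^3: -6  -6  -6
  Δ^4: 0  0
  Δ^5: 0
The third differences are constant (-6) and nonzero, while all higher differences vanish, so the minimal degree is 3.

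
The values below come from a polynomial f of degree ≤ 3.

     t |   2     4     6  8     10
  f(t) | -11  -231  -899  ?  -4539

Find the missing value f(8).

-2255

The 4 known points determine the degree-3 polynomial uniquely.
Write f(t) = at^3 + bt^2 + ct + d. Substituting each data point gives a linear system:
  8a + 4b + 2c + d = -11
  64a + 16b + 4c + d = -231
  216a + 36b + 6c + d = -899
  1000a + 100b + 10c + d = -4539
Solving the system yields a = -5, b = 4, c = 6, d = 1.
So f(t) = -5t^3 + 4t^2 + 6t + 1.
Then f(8) = -2255.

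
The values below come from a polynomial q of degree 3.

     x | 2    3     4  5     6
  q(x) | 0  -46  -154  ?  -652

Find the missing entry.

On equispaced nodes a degree-3 polynomial has vanishing fourth forward difference, so
  q(2) - 4·q(3) + 6·q(4) - 4·q(5) + q(6) = 0.
Substituting the known values and solving for q(5):
  -4·q(5) = 1392
  q(5) = -348.

-348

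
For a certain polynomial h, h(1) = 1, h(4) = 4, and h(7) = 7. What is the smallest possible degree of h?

Forward differences of the values at t = 1, 4, 7:
  h  : 1  4  7
  Δ  : 3  3
  Δ^2: 0
The first differences are constant (3) and nonzero, while all higher differences vanish, so the minimal degree is 1.

1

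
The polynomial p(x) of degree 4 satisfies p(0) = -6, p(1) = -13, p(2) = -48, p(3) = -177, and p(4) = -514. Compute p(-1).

-9

Forward differences of the values at x = 0, 1, 2, 3, 4:
  p  : -6  -13  -48  -177  -514
  Δ  : -7  -35  -129  -337
  Δ^2: -28  -94  -208
  Δ^3: -66  -114
  Δ^4: -48
The fourth differences are constant, confirming degree 4.
Interpolating (Newton forward form) and evaluating at x = -1 gives p(-1) = -9.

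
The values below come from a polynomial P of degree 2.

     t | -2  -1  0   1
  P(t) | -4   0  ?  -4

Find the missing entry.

0

On equispaced nodes a degree-2 polynomial has vanishing third forward difference, so
  - P(-2) + 3·P(-1) - 3·P(0) + P(1) = 0.
Substituting the known values and solving for P(0):
  -3·P(0) = 0
  P(0) = 0.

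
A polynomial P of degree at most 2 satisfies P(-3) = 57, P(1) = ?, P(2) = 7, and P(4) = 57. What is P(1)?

-3

The 3 known points determine the degree-2 polynomial uniquely.
Write P(u) = au^2 + bu + c. Substituting each data point gives a linear system:
  9a - 3b + c = 57
  4a + 2b + c = 7
  16a + 4b + c = 57
Solving the system yields a = 5, b = -5, c = -3.
So P(u) = 5u² - 5u - 3.
Then P(1) = -3.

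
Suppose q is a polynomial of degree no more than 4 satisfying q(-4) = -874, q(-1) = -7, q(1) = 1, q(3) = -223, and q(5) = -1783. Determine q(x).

q(x) = -3x^4 + x^3 - 2x^2 + 3x + 2

Using the Lagrange interpolation formula with nodes -4, -1, 1, 3, 5:
  L_0(x) = (x + 1)(x - 1)(x - 3)(x - 5) / 945
  L_1(x) = (x + 4)(x - 1)(x - 3)(x - 5) / -144
  L_2(x) = (x + 4)(x + 1)(x - 3)(x - 5) / 80
  L_3(x) = (x + 4)(x + 1)(x - 1)(x - 5) / -112
  L_4(x) = (x + 4)(x + 1)(x - 1)(x - 3) / 432
Then q(x) = -874·L_0(x) - 7·L_1(x) + 1·L_2(x) - 223·L_3(x) - 1783·L_4(x).
Expanding and collecting terms gives q(x) = -3x⁴ + x³ - 2x² + 3x + 2.
Check: q(5) = -1783. ✓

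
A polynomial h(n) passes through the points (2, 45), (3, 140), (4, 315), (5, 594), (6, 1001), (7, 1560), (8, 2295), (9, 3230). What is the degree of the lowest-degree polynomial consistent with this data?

3

Forward differences of the values at n = 2, 3, 4, 5, 6, 7, 8, 9:
  h  : 45  140  315  594  1001  1560  2295  3230
  Δ  : 95  175  279  407  559  735  935
  Δ^2: 80  104  128  152  176  200
  Δ^3: 24  24  24  24  24
  Δ^4: 0  0  0  0
  Δ^5: 0  0  0
  Δ^6: 0  0
  Δ^7: 0
The third differences are constant (24) and nonzero, while all higher differences vanish, so the minimal degree is 3.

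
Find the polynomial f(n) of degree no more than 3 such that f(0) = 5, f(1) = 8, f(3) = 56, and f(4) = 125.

f(n) = 2n^3 - n^2 + 2n + 5

Write f(n) = an^3 + bn^2 + cn + d. Substituting each data point gives a linear system:
  d = 5
  a + b + c + d = 8
  27a + 9b + 3c + d = 56
  64a + 16b + 4c + d = 125
Solving the system yields a = 2, b = -1, c = 2, d = 5.
So f(n) = 2n^3 - n^2 + 2n + 5.
Check: f(1) = 8. ✓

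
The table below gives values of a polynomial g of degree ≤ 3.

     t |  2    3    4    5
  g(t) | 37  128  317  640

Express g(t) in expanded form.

g(t) = 6t^3 - 5t^2 + 2t + 5

Write g(t) = at^3 + bt^2 + ct + d. Substituting each data point gives a linear system:
  8a + 4b + 2c + d = 37
  27a + 9b + 3c + d = 128
  64a + 16b + 4c + d = 317
  125a + 25b + 5c + d = 640
Solving the system yields a = 6, b = -5, c = 2, d = 5.
So g(t) = 6t^3 - 5t^2 + 2t + 5.
Check: g(4) = 317. ✓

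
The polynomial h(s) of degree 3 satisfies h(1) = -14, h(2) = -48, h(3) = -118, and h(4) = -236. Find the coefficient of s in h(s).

-2

Write h(s) = as^3 + bs^2 + cs + d. Substituting each data point gives a linear system:
  a + b + c + d = -14
  8a + 4b + 2c + d = -48
  27a + 9b + 3c + d = -118
  64a + 16b + 4c + d = -236
Solving the system yields a = -2, b = -6, c = -2, d = -4.
So h(s) = -2s^3 - 6s^2 - 2s - 4.
The coefficient of s is -2.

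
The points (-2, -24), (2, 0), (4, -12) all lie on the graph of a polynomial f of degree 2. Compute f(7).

Using the Lagrange interpolation formula with nodes -2, 2, 4:
  L_0(n) = (n - 2)(n - 4) / 24
  L_1(n) = (n + 2)(n - 4) / -8
  L_2(n) = (n + 2)(n - 2) / 12
Then f(n) = -24·L_0(n) + 0·L_1(n) - 12·L_2(n).
Expanding and collecting terms gives f(n) = -2n² + 6n - 4.
Evaluating at n = 7: f(7) = -60.

-60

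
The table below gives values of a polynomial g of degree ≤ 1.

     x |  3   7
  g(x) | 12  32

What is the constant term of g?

-3

Write g(x) = ax + b. Substituting each data point gives a linear system:
  3a + b = 12
  7a + b = 32
Solving the system yields a = 5, b = -3.
So g(x) = 5x - 3.
The constant term is -3.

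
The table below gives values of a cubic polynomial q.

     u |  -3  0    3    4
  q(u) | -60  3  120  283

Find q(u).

q(u) = 4u^3 + 3u^2 - 6u + 3

Write q(u) = au^3 + bu^2 + cu + d. Substituting each data point gives a linear system:
  -27a + 9b - 3c + d = -60
  d = 3
  27a + 9b + 3c + d = 120
  64a + 16b + 4c + d = 283
Solving the system yields a = 4, b = 3, c = -6, d = 3.
So q(u) = 4u^3 + 3u^2 - 6u + 3.
Check: q(0) = 3. ✓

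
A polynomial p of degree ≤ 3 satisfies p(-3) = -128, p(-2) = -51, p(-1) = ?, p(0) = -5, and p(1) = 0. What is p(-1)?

On equispaced nodes a degree-3 polynomial has vanishing fourth forward difference, so
  p(-3) - 4·p(-2) + 6·p(-1) - 4·p(0) + p(1) = 0.
Substituting the known values and solving for p(-1):
  6·p(-1) = -96
  p(-1) = -16.

-16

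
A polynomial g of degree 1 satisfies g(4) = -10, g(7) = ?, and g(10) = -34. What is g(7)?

The 2 known points determine the degree-1 polynomial uniquely.
Write g(x) = ax + b. Substituting each data point gives a linear system:
  4a + b = -10
  10a + b = -34
Solving the system yields a = -4, b = 6.
So g(x) = -4x + 6.
Then g(7) = -22.

-22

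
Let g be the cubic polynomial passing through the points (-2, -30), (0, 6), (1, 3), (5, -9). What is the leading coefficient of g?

Write g(x) = ax^3 + bx^2 + cx + d. Substituting each data point gives a linear system:
  -8a + 4b - 2c + d = -30
  d = 6
  a + b + c + d = 3
  125a + 25b + 5c + d = -9
Solving the system yields a = 1, b = -6, c = 2, d = 6.
So g(x) = x^3 - 6x^2 + 2x + 6.
The leading coefficient is 1.

1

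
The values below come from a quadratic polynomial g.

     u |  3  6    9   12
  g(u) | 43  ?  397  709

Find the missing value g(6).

The 3 known points determine the degree-2 polynomial uniquely.
Write g(u) = au^2 + bu + c. Substituting each data point gives a linear system:
  9a + 3b + c = 43
  81a + 9b + c = 397
  144a + 12b + c = 709
Solving the system yields a = 5, b = -1, c = 1.
So g(u) = 5u^2 - u + 1.
Then g(6) = 175.

175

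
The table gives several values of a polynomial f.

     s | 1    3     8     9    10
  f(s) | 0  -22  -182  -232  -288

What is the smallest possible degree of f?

2

Divided differences on the nodes 1, 3, 8, 9, 10:
  order 0: 0  -22  -182  -232  -288
  order 1: -11  -32  -50  -56
  order 2: -3  -3  -3
  order 3: 0  0
  order 4: 0
The order-2 divided differences are all -3 (nonzero) and every higher order vanishes, so the data lies on a polynomial of degree exactly 2.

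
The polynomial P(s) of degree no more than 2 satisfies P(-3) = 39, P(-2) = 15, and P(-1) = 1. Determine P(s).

P(s) = 5s^2 + s - 3

Write P(s) = as^2 + bs + c. Substituting each data point gives a linear system:
  9a - 3b + c = 39
  4a - 2b + c = 15
  a - b + c = 1
Solving the system yields a = 5, b = 1, c = -3.
So P(s) = 5s^2 + s - 3.
Check: P(-2) = 15. ✓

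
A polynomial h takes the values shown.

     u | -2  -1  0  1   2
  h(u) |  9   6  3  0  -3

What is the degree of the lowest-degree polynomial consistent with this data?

Forward differences of the values at u = -2, -1, 0, 1, 2:
  h  : 9  6  3  0  -3
  Δ  : -3  -3  -3  -3
  Δ^2: 0  0  0
  Δ^3: 0  0
  Δ^4: 0
The first differences are constant (-3) and nonzero, while all higher differences vanish, so the minimal degree is 1.

1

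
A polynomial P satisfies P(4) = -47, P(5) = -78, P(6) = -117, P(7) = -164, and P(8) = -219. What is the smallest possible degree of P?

2

Forward differences of the values at n = 4, 5, 6, 7, 8:
  P  : -47  -78  -117  -164  -219
  Δ  : -31  -39  -47  -55
  Δ^2: -8  -8  -8
  Δ^3: 0  0
  Δ^4: 0
The second differences are constant (-8) and nonzero, while all higher differences vanish, so the minimal degree is 2.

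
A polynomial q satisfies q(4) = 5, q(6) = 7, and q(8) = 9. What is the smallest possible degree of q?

Forward differences of the values at t = 4, 6, 8:
  q  : 5  7  9
  Δ  : 2  2
  Δ^2: 0
The first differences are constant (2) and nonzero, while all higher differences vanish, so the minimal degree is 1.

1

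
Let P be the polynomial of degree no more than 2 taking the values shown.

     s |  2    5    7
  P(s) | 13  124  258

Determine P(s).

Write P(s) = as^2 + bs + c. Substituting each data point gives a linear system:
  4a + 2b + c = 13
  25a + 5b + c = 124
  49a + 7b + c = 258
Solving the system yields a = 6, b = -5, c = -1.
So P(s) = 6s^2 - 5s - 1.
Check: P(5) = 124. ✓

P(s) = 6s^2 - 5s - 1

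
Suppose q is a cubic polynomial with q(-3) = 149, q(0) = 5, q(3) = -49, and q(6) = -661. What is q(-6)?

1031

Write q(u) = au^3 + bu^2 + cu + d. Substituting each data point gives a linear system:
  -27a + 9b - 3c + d = 149
  d = 5
  27a + 9b + 3c + d = -49
  216a + 36b + 6c + d = -661
Solving the system yields a = -4, b = 5, c = 3, d = 5.
So q(u) = -4u^3 + 5u^2 + 3u + 5.
Then q(-6) = 1031.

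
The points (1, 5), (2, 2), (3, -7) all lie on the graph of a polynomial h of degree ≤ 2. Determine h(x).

h(x) = -3x^2 + 6x + 2

Write h(x) = ax^2 + bx + c. Substituting each data point gives a linear system:
  a + b + c = 5
  4a + 2b + c = 2
  9a + 3b + c = -7
Solving the system yields a = -3, b = 6, c = 2.
So h(x) = -3x^2 + 6x + 2.
Check: h(2) = 2. ✓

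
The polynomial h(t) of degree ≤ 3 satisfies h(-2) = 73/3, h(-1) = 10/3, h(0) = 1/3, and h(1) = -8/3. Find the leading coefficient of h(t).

Write h(t) = at^3 + bt^2 + ct + d. Substituting each data point gives a linear system:
  -8a + 4b - 2c + d = 73/3
  -a + b - c + d = 10/3
  d = 1/3
  a + b + c + d = -8/3
Solving the system yields a = -3, b = 0, c = 0, d = 1/3.
So h(t) = -3t³ + 1/3.
The leading coefficient is -3.

-3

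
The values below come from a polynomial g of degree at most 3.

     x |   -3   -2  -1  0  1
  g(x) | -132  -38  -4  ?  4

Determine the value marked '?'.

0

On equispaced nodes a degree-3 polynomial has vanishing fourth forward difference, so
  g(-3) - 4·g(-2) + 6·g(-1) - 4·g(0) + g(1) = 0.
Substituting the known values and solving for g(0):
  -4·g(0) = 0
  g(0) = 0.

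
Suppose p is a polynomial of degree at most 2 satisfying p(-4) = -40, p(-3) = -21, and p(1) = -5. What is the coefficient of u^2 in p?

Write p(u) = au^2 + bu + c. Substituting each data point gives a linear system:
  16a - 4b + c = -40
  9a - 3b + c = -21
  a + b + c = -5
Solving the system yields a = -3, b = -2, c = 0.
So p(u) = -3u^2 - 2u.
The leading coefficient is -3.

-3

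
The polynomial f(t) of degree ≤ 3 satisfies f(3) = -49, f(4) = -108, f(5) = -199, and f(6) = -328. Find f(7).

-501

Write f(t) = at^3 + bt^2 + ct + d. Substituting each data point gives a linear system:
  27a + 9b + 3c + d = -49
  64a + 16b + 4c + d = -108
  125a + 25b + 5c + d = -199
  216a + 36b + 6c + d = -328
Solving the system yields a = -1, b = -4, c = 6, d = -4.
So f(t) = -t^3 - 4t^2 + 6t - 4.
Then f(7) = -501.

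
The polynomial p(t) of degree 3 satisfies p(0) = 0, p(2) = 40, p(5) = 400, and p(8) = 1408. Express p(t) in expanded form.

Write p(t) = at^3 + bt^2 + ct + d. Substituting each data point gives a linear system:
  d = 0
  8a + 4b + 2c + d = 40
  125a + 25b + 5c + d = 400
  512a + 64b + 8c + d = 1408
Solving the system yields a = 2, b = 6, c = 0, d = 0.
So p(t) = 2t^3 + 6t^2.
Check: p(8) = 1408. ✓

p(t) = 2t^3 + 6t^2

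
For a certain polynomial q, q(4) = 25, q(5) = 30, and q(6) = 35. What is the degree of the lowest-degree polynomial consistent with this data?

1

Forward differences of the values at u = 4, 5, 6:
  q  : 25  30  35
  Δ  : 5  5
  Δ^2: 0
The first differences are constant (5) and nonzero, while all higher differences vanish, so the minimal degree is 1.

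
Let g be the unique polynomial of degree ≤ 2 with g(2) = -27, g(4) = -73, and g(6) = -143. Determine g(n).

g(n) = -3n^2 - 5n - 5

Write g(n) = an^2 + bn + c. Substituting each data point gives a linear system:
  4a + 2b + c = -27
  16a + 4b + c = -73
  36a + 6b + c = -143
Solving the system yields a = -3, b = -5, c = -5.
So g(n) = -3n^2 - 5n - 5.
Check: g(4) = -73. ✓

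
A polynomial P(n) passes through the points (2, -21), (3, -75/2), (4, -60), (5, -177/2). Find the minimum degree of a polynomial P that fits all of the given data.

2

Forward differences of the values at n = 2, 3, 4, 5:
  P  : -21  -75/2  -60  -177/2
  Δ  : -33/2  -45/2  -57/2
  Δ^2: -6  -6
  Δ^3: 0
The second differences are constant (-6) and nonzero, while all higher differences vanish, so the minimal degree is 2.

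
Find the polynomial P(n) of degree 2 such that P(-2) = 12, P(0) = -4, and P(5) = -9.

P(n) = n^2 - 6n - 4

Using the Lagrange interpolation formula with nodes -2, 0, 5:
  L_0(n) = n(n - 5) / 14
  L_1(n) = (n + 2)(n - 5) / -10
  L_2(n) = (n + 2)n / 35
Then P(n) = 12·L_0(n) - 4·L_1(n) - 9·L_2(n).
Expanding and collecting terms gives P(n) = n^2 - 6n - 4.
Check: P(5) = -9. ✓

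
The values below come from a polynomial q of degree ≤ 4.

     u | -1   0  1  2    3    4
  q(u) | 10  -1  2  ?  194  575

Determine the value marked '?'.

43

The 5 known points determine the degree-4 polynomial uniquely.
Write q(u) = au^4 + bu^3 + cu^2 + du + e. Substituting each data point gives a linear system:
  a - b + c - d + e = 10
  e = -1
  a + b + c + d + e = 2
  81a + 27b + 9c + 3d + e = 194
  256a + 64b + 16c + 4d + e = 575
Solving the system yields a = 2, b = 0, c = 5, d = -4, e = -1.
So q(u) = 2u^4 + 5u^2 - 4u - 1.
Then q(2) = 43.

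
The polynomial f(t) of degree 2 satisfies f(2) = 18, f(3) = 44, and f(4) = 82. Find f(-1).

12

Using the Lagrange interpolation formula with nodes 2, 3, 4:
  L_0(t) = (t - 3)(t - 4) / 2
  L_1(t) = (t - 2)(t - 4) / -1
  L_2(t) = (t - 2)(t - 3) / 2
Then f(t) = 18·L_0(t) + 44·L_1(t) + 82·L_2(t).
Expanding and collecting terms gives f(t) = 6t^2 - 4t + 2.
Evaluating at t = -1: f(-1) = 12.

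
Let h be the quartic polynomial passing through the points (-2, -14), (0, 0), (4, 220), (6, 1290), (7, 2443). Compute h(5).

595

Write h(n) = an^4 + bn^3 + cn^2 + dn + e. Substituting each data point gives a linear system:
  16a - 8b + 4c - 2d + e = -14
  e = 0
  256a + 64b + 16c + 4d + e = 220
  1296a + 216b + 36c + 6d + e = 1290
  2401a + 343b + 49c + 7d + e = 2443
Solving the system yields a = 1, b = 1, c = -6, d = -1, e = 0.
So h(n) = n^4 + n^3 - 6n^2 - n.
Then h(5) = 595.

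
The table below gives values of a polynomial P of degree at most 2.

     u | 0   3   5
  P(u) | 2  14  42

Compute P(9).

Using the Lagrange interpolation formula with nodes 0, 3, 5:
  L_0(u) = (u - 3)(u - 5) / 15
  L_1(u) = u(u - 5) / -6
  L_2(u) = u(u - 3) / 10
Then P(u) = 2·L_0(u) + 14·L_1(u) + 42·L_2(u).
Expanding and collecting terms gives P(u) = 2u^2 - 2u + 2.
Evaluating at u = 9: P(9) = 146.

146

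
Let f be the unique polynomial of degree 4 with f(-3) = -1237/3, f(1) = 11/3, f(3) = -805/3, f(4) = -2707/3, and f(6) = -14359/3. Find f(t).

f(t) = -4t^4 + 2t^3 - 2t^2 + 6t + 5/3

Using the Lagrange interpolation formula with nodes -3, 1, 3, 4, 6:
  L_0(t) = (t - 1)(t - 3)(t - 4)(t - 6) / 1512
  L_1(t) = (t + 3)(t - 3)(t - 4)(t - 6) / -120
  L_2(t) = (t + 3)(t - 1)(t - 4)(t - 6) / 36
  L_3(t) = (t + 3)(t - 1)(t - 3)(t - 6) / -42
  L_4(t) = (t + 3)(t - 1)(t - 3)(t - 4) / 270
Then f(t) = -1237/3·L_0(t) + 11/3·L_1(t) - 805/3·L_2(t) - 2707/3·L_3(t) - 14359/3·L_4(t).
Expanding and collecting terms gives f(t) = -4t^4 + 2t^3 - 2t^2 + 6t + 5/3.
Check: f(3) = -805/3. ✓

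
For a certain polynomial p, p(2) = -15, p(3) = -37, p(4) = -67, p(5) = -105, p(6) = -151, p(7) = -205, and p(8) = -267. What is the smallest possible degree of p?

Forward differences of the values at s = 2, 3, 4, 5, 6, 7, 8:
  p  : -15  -37  -67  -105  -151  -205  -267
  Δ  : -22  -30  -38  -46  -54  -62
  Δ^2: -8  -8  -8  -8  -8
  Δ^3: 0  0  0  0
  Δ^4: 0  0  0
  Δ^5: 0  0
  Δ^6: 0
The second differences are constant (-8) and nonzero, while all higher differences vanish, so the minimal degree is 2.

2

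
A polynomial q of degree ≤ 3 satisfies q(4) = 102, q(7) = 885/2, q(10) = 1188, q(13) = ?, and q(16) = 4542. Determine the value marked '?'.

5001/2

The 4 known points determine the degree-3 polynomial uniquely.
Write q(n) = an^3 + bn^2 + cn + d. Substituting each data point gives a linear system:
  64a + 16b + 4c + d = 102
  343a + 49b + 7c + d = 885/2
  1000a + 100b + 10c + d = 1188
  4096a + 256b + 16c + d = 4542
Solving the system yields a = 1, b = 3/2, c = 4, d = -2.
So q(n) = n³ + (3/2)n² + 4n - 2.
Then q(13) = 5001/2.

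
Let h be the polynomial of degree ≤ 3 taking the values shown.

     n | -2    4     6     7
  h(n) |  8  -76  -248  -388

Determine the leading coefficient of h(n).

Write h(n) = an^3 + bn^2 + cn + d. Substituting each data point gives a linear system:
  -8a + 4b - 2c + d = 8
  64a + 16b + 4c + d = -76
  216a + 36b + 6c + d = -248
  343a + 49b + 7c + d = -388
Solving the system yields a = -1, b = -1, c = 0, d = 4.
So h(n) = -n³ - n² + 4.
The leading coefficient is -1.

-1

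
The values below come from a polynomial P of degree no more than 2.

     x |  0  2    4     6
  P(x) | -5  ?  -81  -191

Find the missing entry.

On equispaced nodes a degree-2 polynomial has vanishing third forward difference, so
  - P(0) + 3·P(2) - 3·P(4) + P(6) = 0.
Substituting the known values and solving for P(2):
  3·P(2) = -57
  P(2) = -19.

-19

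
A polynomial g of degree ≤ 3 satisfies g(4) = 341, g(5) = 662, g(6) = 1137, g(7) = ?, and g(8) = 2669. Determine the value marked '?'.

The 4 known points determine the degree-3 polynomial uniquely.
Write g(x) = ax^3 + bx^2 + cx + d. Substituting each data point gives a linear system:
  64a + 16b + 4c + d = 341
  125a + 25b + 5c + d = 662
  216a + 36b + 6c + d = 1137
  512a + 64b + 8c + d = 2669
Solving the system yields a = 5, b = 2, c = -2, d = -3.
So g(x) = 5x^3 + 2x^2 - 2x - 3.
Then g(7) = 1796.

1796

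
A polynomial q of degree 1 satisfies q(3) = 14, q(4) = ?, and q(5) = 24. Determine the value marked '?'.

The 2 known points determine the degree-1 polynomial uniquely.
Write q(u) = au + b. Substituting each data point gives a linear system:
  3a + b = 14
  5a + b = 24
Solving the system yields a = 5, b = -1.
So q(u) = 5u - 1.
Then q(4) = 19.

19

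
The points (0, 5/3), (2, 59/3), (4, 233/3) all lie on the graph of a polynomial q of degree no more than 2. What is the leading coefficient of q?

Write q(n) = an^2 + bn + c. Substituting each data point gives a linear system:
  c = 5/3
  4a + 2b + c = 59/3
  16a + 4b + c = 233/3
Solving the system yields a = 5, b = -1, c = 5/3.
So q(n) = 5n^2 - n + 5/3.
The leading coefficient is 5.

5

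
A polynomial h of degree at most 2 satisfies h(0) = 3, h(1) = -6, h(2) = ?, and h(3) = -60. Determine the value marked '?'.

-27

The 3 known points determine the degree-2 polynomial uniquely.
Write h(u) = au^2 + bu + c. Substituting each data point gives a linear system:
  c = 3
  a + b + c = -6
  9a + 3b + c = -60
Solving the system yields a = -6, b = -3, c = 3.
So h(u) = -6u^2 - 3u + 3.
Then h(2) = -27.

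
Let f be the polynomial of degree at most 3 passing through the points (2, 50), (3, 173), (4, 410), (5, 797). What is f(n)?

Write f(n) = an^3 + bn^2 + cn + d. Substituting each data point gives a linear system:
  8a + 4b + 2c + d = 50
  27a + 9b + 3c + d = 173
  64a + 16b + 4c + d = 410
  125a + 25b + 5c + d = 797
Solving the system yields a = 6, b = 3, c = -6, d = 2.
So f(n) = 6n^3 + 3n^2 - 6n + 2.
Check: f(4) = 410. ✓

f(n) = 6n^3 + 3n^2 - 6n + 2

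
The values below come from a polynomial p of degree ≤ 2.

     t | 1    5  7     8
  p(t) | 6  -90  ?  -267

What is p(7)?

The 3 known points determine the degree-2 polynomial uniquely.
Write p(t) = at^2 + bt + c. Substituting each data point gives a linear system:
  a + b + c = 6
  25a + 5b + c = -90
  64a + 8b + c = -267
Solving the system yields a = -5, b = 6, c = 5.
So p(t) = -5t^2 + 6t + 5.
Then p(7) = -198.

-198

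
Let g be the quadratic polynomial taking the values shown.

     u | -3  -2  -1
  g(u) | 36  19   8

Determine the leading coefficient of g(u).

Write g(u) = au^2 + bu + c. Substituting each data point gives a linear system:
  9a - 3b + c = 36
  4a - 2b + c = 19
  a - b + c = 8
Solving the system yields a = 3, b = -2, c = 3.
So g(u) = 3u^2 - 2u + 3.
The leading coefficient is 3.

3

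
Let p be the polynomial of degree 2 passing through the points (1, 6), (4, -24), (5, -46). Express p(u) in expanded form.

p(u) = -3u^2 + 5u + 4

Write p(u) = au^2 + bu + c. Substituting each data point gives a linear system:
  a + b + c = 6
  16a + 4b + c = -24
  25a + 5b + c = -46
Solving the system yields a = -3, b = 5, c = 4.
So p(u) = -3u^2 + 5u + 4.
Check: p(5) = -46. ✓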